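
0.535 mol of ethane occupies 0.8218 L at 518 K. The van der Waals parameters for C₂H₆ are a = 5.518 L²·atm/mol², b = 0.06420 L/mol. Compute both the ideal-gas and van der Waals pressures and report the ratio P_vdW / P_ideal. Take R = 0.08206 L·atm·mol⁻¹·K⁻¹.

Ideal: P_ideal = nRT/V = (0.535)(0.08206)(518)/0.8218 = 27.6725 atm
vdW: P = nRT/(V − nb) − a n²/V² = 22.7413/0.787453 − 1.57939/0.675355 = 28.8796 − 2.33861 = 26.5410 atm
Ratio = 26.5410/27.6725 = 0.9591

P_vdW / P_ideal ≈ 0.9591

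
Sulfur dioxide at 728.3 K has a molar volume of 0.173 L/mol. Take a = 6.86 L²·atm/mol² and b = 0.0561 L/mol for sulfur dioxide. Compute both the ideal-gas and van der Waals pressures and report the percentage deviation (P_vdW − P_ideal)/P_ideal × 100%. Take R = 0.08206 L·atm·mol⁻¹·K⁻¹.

Ideal: P_ideal = RT/V_m = (0.08206)(728.3)/0.173 = 345.458 atm
vdW: P = RT/(V_m − b) − a/V_m² = 59.7643/0.116900 − 6.86/0.0299290 = 511.243 − 229.209 = 282.034 atm
% deviation = (282.034 − 345.458)/345.458 × 100% = -18.36%

-18.36 %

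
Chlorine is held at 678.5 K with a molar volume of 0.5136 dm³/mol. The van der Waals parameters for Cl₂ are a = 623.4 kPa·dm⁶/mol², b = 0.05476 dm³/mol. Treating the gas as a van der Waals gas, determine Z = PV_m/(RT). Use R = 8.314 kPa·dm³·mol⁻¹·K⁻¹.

Z ≈ 0.9042

P = RT/(V_m − b) − a/V_m² = (8.314)(678.5)/(0.5136 − 0.05476) − 623.4/(0.5136)²
  = 5641.0/0.45884 − 2363.3 = 12294 − 2363.3 = 9931 kPa
Z = PV_m/(RT) = (9931)(0.5136)/((8.314)(678.5)) = 5100.6/5641.0 = 0.9042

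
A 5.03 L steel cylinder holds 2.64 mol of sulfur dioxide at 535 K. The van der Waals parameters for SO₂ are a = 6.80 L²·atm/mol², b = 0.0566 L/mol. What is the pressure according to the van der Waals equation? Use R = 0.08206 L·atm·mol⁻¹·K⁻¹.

P ≈ 21.87 atm

P = nRT/(V − nb) − a n²/V²
nRT/(V − nb) = (2.64)(0.08206)(535)/(5.03 − 2.64×0.0566) = 115.90/4.8806 = 23.747 atm
a n²/V² = (6.80)(2.64)²/(5.03)² = 1.8732 atm
P = 23.747 − 1.8732 = 21.87 atm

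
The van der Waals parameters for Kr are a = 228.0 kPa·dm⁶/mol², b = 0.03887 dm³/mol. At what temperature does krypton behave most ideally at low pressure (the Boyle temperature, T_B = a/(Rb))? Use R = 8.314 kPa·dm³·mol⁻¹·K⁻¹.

For a van der Waals gas the second virial coefficient B₂ = b − a/(RT) vanishes at T_B = a/(Rb).
T_B = 228.0/(8.314×0.03887) = 228.0/0.32317 = 705.5 K

T_B ≈ 705.5 K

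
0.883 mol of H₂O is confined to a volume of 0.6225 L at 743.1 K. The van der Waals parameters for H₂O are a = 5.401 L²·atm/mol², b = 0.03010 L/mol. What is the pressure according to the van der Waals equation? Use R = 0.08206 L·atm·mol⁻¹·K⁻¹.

P = nRT/(V − nb) − a n²/V²
nRT/(V − nb) = (0.883)(0.08206)(743.1)/(0.6225 − 0.883×0.03010) = 53.844/0.59592 = 90.354 atm
a n²/V² = (5.401)(0.883)²/(0.6225)² = 10.867 atm
P = 90.354 − 10.867 = 79.49 atm

P ≈ 79.49 atm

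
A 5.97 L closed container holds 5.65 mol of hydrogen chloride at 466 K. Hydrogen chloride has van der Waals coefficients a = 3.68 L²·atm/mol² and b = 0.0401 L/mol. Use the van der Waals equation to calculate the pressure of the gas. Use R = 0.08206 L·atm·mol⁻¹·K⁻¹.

P = nRT/(V − nb) − a n²/V²
nRT/(V − nb) = (5.65)(0.08206)(466)/(5.97 − 5.65×0.0401) = 216.06/5.7434 = 37.619 atm
a n²/V² = (3.68)(5.65)²/(5.97)² = 3.2961 atm
P = 37.619 − 3.2961 = 34.32 atm

P ≈ 34.32 atm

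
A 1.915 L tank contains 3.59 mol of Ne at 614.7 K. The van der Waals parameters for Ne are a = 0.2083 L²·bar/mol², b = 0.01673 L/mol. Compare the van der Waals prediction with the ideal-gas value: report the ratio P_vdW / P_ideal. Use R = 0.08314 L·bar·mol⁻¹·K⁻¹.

P_vdW / P_ideal ≈ 1.025

Ideal: P_ideal = nRT/V = (3.59)(0.08314)(614.7)/1.915 = 95.8074 bar
vdW: P = nRT/(V − nb) − a n²/V² = 183.471/1.85494 − 2.68459/3.66723 = 98.9094 − 0.732048 = 98.1774 bar
Ratio = 98.1774/95.8074 = 1.025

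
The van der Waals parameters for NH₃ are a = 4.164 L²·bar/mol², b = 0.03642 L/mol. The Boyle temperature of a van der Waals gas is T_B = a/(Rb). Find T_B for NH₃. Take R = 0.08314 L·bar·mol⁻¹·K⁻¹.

For a van der Waals gas the second virial coefficient B₂ = b − a/(RT) vanishes at T_B = a/(Rb).
T_B = 4.164/(0.08314×0.03642) = 4.164/0.0030280 = 1375 K

T_B ≈ 1375 K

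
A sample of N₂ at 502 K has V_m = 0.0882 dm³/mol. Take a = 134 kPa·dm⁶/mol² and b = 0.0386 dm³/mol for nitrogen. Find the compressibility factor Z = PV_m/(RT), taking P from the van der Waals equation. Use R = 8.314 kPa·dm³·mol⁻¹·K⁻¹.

P = RT/(V_m − b) − a/V_m² = (8.314)(502)/(0.0882 − 0.0386) − 134/(0.0882)²
  = 4173.6/0.049600 − 17225 = 84145 − 17225 = 66920 kPa
Z = PV_m/(RT) = (66920)(0.0882)/((8.314)(502)) = 5902.3/4173.6 = 1.414

Z ≈ 1.414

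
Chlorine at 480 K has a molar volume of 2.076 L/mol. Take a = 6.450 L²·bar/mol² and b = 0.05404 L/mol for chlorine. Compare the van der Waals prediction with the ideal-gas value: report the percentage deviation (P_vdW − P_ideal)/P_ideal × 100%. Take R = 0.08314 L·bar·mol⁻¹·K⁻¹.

-5.11 %

Ideal: P_ideal = RT/V_m = (0.08314)(480)/2.076 = 19.2231 bar
vdW: P = RT/(V_m − b) − a/V_m² = 39.9072/2.02196 − 6.450/4.30978 = 19.7369 − 1.49660 = 18.2403 bar
% deviation = (18.2403 − 19.2231)/19.2231 × 100% = -5.11%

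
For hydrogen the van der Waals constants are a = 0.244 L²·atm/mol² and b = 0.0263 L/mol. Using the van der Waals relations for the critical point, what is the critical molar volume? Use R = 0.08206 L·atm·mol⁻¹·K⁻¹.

V_m,c ≈ 0.07890 L/mol

For a van der Waals gas, V_m,c = 3b.
V_m,c = 3×0.0263 = 0.07890 L/mol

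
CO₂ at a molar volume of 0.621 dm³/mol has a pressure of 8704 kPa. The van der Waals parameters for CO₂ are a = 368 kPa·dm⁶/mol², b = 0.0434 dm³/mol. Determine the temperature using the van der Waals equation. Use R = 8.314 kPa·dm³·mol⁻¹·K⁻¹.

T ≈ 671.0 K

T = (P + a/V_m²)(V_m − b)/R
P + a/V_m² = 8704 + 368/(0.621)² = 9658.3 kPa
V_m − b = 0.621 − 0.0434 = 0.57760 dm³/mol
T = (9658.3)(0.57760)/8.314 = 671.0 K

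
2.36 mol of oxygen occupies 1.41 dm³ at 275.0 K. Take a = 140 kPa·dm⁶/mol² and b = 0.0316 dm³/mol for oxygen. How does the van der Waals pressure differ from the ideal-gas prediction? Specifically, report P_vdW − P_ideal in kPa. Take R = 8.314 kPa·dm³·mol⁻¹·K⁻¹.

ΔP ≈ -178.5 kPa

Ideal: P_ideal = nRT/V = (2.36)(8.314)(275.0)/1.41 = 3826.80 kPa
vdW: P = nRT/(V − nb) − a n²/V² = 5395.79/1.33542 − 779.744/1.98810 = 4040.52 − 392.206 = 3648.31 kPa
ΔP = 3648.31 − 3826.80 = -178.5 kPa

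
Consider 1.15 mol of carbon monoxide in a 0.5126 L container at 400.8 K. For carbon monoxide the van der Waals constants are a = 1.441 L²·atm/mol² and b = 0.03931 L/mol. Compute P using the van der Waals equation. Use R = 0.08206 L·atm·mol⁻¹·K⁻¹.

P ≈ 73.67 atm

P = nRT/(V − nb) − a n²/V²
nRT/(V − nb) = (1.15)(0.08206)(400.8)/(0.5126 − 1.15×0.03931) = 37.823/0.46739 = 80.924 atm
a n²/V² = (1.441)(1.15)²/(0.5126)² = 7.2527 atm
P = 80.924 − 7.2527 = 73.67 atm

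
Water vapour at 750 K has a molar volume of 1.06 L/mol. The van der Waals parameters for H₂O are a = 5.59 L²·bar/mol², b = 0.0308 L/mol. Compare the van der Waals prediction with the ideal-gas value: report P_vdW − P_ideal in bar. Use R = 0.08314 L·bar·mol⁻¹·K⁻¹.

Ideal: P_ideal = RT/V_m = (0.08314)(750)/1.06 = 58.8255 bar
vdW: P = RT/(V_m − b) − a/V_m² = 62.3550/1.02920 − 5.59/1.12360 = 60.5859 − 4.97508 = 55.6108 bar
ΔP = 55.6108 − 58.8255 = -3.215 bar

ΔP ≈ -3.215 bar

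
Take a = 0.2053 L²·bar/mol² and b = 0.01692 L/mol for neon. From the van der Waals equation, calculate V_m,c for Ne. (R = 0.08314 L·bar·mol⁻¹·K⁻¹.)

For a van der Waals gas, V_m,c = 3b.
V_m,c = 3×0.01692 = 0.05076 L/mol

V_m,c ≈ 0.05076 L/mol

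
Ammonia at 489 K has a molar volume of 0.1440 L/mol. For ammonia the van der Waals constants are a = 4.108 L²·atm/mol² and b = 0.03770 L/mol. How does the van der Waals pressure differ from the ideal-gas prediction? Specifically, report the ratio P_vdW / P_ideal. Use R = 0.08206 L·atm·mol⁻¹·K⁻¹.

Ideal: P_ideal = RT/V_m = (0.08206)(489)/0.1440 = 278.662 atm
vdW: P = RT/(V_m − b) − a/V_m² = 40.1273/0.106300 − 4.108/0.0207360 = 377.491 − 198.110 = 179.381 atm
Ratio = 179.381/278.662 = 0.6437

P_vdW / P_ideal ≈ 0.6437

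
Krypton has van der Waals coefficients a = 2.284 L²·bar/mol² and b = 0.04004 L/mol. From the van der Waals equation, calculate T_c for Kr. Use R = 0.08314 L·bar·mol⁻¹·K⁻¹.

For a van der Waals gas, T_c = 8a/(27Rb).
T_c = 8×2.284/(27×0.08314×0.04004) = 18.272/0.089881 = 203.3 K

T_c ≈ 203.3 K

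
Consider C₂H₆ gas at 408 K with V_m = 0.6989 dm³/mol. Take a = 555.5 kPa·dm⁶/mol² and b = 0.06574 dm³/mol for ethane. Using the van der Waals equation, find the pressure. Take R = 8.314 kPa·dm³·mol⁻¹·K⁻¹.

P = RT/(V_m − b) − a/V_m²
RT/(V_m − b) = (8.314)(408)/(0.6989 − 0.06574) = 3392.1/0.63316 = 5357.4 kPa
a/V_m² = 555.5/(0.6989)² = 1137.2 kPa
P = 5357.4 − 1137.2 = 4220 kPa

P ≈ 4220 kPa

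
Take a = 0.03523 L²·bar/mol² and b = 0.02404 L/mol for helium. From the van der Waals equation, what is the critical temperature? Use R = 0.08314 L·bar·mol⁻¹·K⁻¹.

For a van der Waals gas, T_c = 8a/(27Rb).
T_c = 8×0.03523/(27×0.08314×0.02404) = 0.28184/0.053965 = 5.223 K

T_c ≈ 5.223 K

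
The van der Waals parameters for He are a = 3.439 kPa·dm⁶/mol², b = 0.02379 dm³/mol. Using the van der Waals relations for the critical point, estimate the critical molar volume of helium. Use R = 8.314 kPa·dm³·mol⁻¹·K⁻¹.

V_m,c ≈ 0.07137 dm³/mol

For a van der Waals gas, V_m,c = 3b.
V_m,c = 3×0.02379 = 0.07137 dm³/mol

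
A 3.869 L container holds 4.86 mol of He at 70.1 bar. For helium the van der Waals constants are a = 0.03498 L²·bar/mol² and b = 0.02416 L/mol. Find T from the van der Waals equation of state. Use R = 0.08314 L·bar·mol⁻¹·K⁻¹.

T ≈ 651.4 K

T = (P + a n²/V²)(V − nb)/(nR)
P + a n²/V² = 70.1 + (0.03498)(4.86)²/(3.869)² = 70.155 bar
V − nb = 3.869 − (4.86)(0.02416) = 3.7516 L
T = (70.155)(3.7516)/((4.86)(0.08314)) = 651.4 K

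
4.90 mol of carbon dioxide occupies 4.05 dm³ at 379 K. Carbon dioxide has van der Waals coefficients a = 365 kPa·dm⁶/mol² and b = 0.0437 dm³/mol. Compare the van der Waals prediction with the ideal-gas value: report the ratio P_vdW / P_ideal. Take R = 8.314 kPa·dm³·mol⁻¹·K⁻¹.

P_vdW / P_ideal ≈ 0.9157

Ideal: P_ideal = nRT/V = (4.90)(8.314)(379)/4.05 = 3812.33 kPa
vdW: P = nRT/(V − nb) − a n²/V² = 15439.9/3.83587 − 8763.65/16.4025 = 4025.14 − 534.287 = 3490.85 kPa
Ratio = 3490.85/3812.33 = 0.9157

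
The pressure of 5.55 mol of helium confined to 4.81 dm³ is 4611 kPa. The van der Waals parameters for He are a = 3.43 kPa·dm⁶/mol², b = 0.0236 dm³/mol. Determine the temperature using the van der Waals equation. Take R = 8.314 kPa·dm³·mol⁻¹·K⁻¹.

T = (P + a n²/V²)(V − nb)/(nR)
P + a n²/V² = 4611 + (3.43)(5.55)²/(4.81)² = 4615.6 kPa
V − nb = 4.81 − (5.55)(0.0236) = 4.6790 dm³
T = (4615.6)(4.6790)/((5.55)(8.314)) = 468.0 K

T ≈ 468.0 K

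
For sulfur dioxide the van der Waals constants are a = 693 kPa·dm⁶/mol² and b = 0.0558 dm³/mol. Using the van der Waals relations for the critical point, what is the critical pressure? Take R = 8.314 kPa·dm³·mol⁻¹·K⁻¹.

For a van der Waals gas, P_c = a/(27b²).
P_c = 693/(27×(0.0558)²) = 693/0.084068 = 8243 kPa

P_c ≈ 8243 kPa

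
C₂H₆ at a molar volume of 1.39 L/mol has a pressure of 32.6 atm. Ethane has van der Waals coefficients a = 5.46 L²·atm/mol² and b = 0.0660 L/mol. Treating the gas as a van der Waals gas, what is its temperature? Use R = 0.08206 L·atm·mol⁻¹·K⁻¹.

T = (P + a/V_m²)(V_m − b)/R
P + a/V_m² = 32.6 + 5.46/(1.39)² = 35.426 atm
V_m − b = 1.39 − 0.0660 = 1.3240 L/mol
T = (35.426)(1.3240)/0.08206 = 571.6 K

T ≈ 571.6 K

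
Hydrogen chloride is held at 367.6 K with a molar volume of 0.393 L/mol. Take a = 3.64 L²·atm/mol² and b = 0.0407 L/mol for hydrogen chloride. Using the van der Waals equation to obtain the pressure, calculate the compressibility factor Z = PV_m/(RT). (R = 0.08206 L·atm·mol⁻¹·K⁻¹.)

Z ≈ 0.8085

P = RT/(V_m − b) − a/V_m² = (0.08206)(367.6)/(0.393 − 0.0407) − 3.64/(0.393)²
  = 30.165/0.35230 − 23.568 = 85.623 − 23.568 = 62.055 atm
Z = PV_m/(RT) = (62.055)(0.393)/((0.08206)(367.6)) = 24.388/30.165 = 0.8085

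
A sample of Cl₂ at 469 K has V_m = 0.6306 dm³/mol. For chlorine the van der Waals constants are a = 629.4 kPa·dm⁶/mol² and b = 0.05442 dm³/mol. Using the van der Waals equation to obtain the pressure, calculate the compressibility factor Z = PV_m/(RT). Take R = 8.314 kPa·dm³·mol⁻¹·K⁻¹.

P = RT/(V_m − b) − a/V_m² = (8.314)(469)/(0.6306 − 0.05442) − 629.4/(0.6306)²
  = 3899.3/0.57618 − 1582.8 = 6767.5 − 1582.8 = 5184.7 kPa
Z = PV_m/(RT) = (5184.7)(0.6306)/((8.314)(469)) = 3269.5/3899.3 = 0.8385

Z ≈ 0.8385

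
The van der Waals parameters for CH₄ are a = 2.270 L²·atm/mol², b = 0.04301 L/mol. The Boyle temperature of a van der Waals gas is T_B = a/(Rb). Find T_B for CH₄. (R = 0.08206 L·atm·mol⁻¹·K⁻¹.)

For a van der Waals gas the second virial coefficient B₂ = b − a/(RT) vanishes at T_B = a/(Rb).
T_B = 2.270/(0.08206×0.04301) = 2.270/0.0035294 = 643.2 K

T_B ≈ 643.2 K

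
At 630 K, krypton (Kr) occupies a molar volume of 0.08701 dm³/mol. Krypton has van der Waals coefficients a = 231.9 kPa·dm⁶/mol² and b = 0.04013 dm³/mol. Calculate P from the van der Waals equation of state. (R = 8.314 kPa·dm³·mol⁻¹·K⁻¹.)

P ≈ 81097 kPa

P = RT/(V_m − b) − a/V_m²
RT/(V_m − b) = (8.314)(630)/(0.08701 − 0.04013) = 5237.8/0.046880 = 111728 kPa
a/V_m² = 231.9/(0.08701)² = 30631 kPa
P = 111728 − 30631 = 81097 kPa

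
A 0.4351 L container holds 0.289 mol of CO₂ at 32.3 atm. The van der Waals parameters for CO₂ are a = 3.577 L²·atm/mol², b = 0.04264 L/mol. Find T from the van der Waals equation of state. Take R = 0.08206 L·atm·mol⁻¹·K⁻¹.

T ≈ 604.0 K

T = (P + a n²/V²)(V − nb)/(nR)
P + a n²/V² = 32.3 + (3.577)(0.289)²/(0.4351)² = 33.878 atm
V − nb = 0.4351 − (0.289)(0.04264) = 0.42278 L
T = (33.878)(0.42278)/((0.289)(0.08206)) = 604.0 K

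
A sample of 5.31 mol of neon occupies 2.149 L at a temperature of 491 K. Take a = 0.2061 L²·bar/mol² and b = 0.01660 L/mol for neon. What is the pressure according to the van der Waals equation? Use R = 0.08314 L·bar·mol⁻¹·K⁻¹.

P ≈ 103.9 bar

P = nRT/(V − nb) − a n²/V²
nRT/(V − nb) = (5.31)(0.08314)(491)/(2.149 − 5.31×0.01660) = 216.76/2.0609 = 105.18 bar
a n²/V² = (0.2061)(5.31)²/(2.149)² = 1.2583 bar
P = 105.18 − 1.2583 = 103.9 bar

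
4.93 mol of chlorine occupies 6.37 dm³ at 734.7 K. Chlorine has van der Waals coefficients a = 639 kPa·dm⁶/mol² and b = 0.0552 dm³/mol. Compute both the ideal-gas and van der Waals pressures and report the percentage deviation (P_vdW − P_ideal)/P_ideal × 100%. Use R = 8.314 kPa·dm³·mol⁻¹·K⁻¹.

Ideal: P_ideal = nRT/V = (4.93)(8.314)(734.7)/6.37 = 4727.46 kPa
vdW: P = nRT/(V − nb) − a n²/V² = 30113.9/6.09786 − 15530.8/40.5769 = 4938.44 − 382.750 = 4555.69 kPa
% deviation = (4555.69 − 4727.46)/4727.46 × 100% = -3.63%

-3.63 %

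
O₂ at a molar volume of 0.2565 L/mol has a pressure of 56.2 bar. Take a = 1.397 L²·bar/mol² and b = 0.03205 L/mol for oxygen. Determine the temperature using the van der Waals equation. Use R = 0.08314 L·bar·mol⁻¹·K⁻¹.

T = (P + a/V_m²)(V_m − b)/R
P + a/V_m² = 56.2 + 1.397/(0.2565)² = 77.434 bar
V_m − b = 0.2565 − 0.03205 = 0.22445 L/mol
T = (77.434)(0.22445)/0.08314 = 209.0 K

T ≈ 209.0 K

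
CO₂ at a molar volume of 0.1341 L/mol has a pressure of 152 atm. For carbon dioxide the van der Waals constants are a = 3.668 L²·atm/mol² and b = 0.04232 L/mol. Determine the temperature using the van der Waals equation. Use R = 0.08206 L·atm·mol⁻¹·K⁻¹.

T ≈ 398.1 K

T = (P + a/V_m²)(V_m − b)/R
P + a/V_m² = 152 + 3.668/(0.1341)² = 355.97 atm
V_m − b = 0.1341 − 0.04232 = 0.091780 L/mol
T = (355.97)(0.091780)/0.08206 = 398.1 K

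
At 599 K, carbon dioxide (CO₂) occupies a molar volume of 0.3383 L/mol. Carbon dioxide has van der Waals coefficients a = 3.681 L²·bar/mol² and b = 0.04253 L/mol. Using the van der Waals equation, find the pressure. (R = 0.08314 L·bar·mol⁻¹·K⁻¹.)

P ≈ 136.2 bar

P = RT/(V_m − b) − a/V_m²
RT/(V_m − b) = (0.08314)(599)/(0.3383 − 0.04253) = 49.801/0.29577 = 168.38 bar
a/V_m² = 3.681/(0.3383)² = 32.163 bar
P = 168.38 − 32.163 = 136.2 bar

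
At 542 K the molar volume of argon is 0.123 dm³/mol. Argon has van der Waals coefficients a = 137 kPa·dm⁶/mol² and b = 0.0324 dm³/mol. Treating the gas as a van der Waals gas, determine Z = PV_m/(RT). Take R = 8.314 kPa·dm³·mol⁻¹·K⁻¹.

Z ≈ 1.110

P = RT/(V_m − b) − a/V_m² = (8.314)(542)/(0.123 − 0.0324) − 137/(0.123)²
  = 4506.2/0.090600 − 9055.5 = 49737 − 9055.5 = 40682 kPa
Z = PV_m/(RT) = (40682)(0.123)/((8.314)(542)) = 5003.9/4506.2 = 1.110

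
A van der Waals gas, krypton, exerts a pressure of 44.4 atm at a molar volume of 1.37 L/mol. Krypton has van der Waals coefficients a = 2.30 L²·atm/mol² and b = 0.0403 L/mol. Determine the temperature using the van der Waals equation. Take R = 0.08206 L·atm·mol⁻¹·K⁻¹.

T = (P + a/V_m²)(V_m − b)/R
P + a/V_m² = 44.4 + 2.30/(1.37)² = 45.625 atm
V_m − b = 1.37 − 0.0403 = 1.3297 L/mol
T = (45.625)(1.3297)/0.08206 = 739.3 K

T ≈ 739.3 K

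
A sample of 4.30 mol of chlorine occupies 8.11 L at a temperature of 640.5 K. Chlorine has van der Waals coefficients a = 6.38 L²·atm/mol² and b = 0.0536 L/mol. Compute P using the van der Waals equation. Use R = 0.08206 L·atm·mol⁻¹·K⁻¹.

P ≈ 26.89 atm

P = nRT/(V − nb) − a n²/V²
nRT/(V − nb) = (4.30)(0.08206)(640.5)/(8.11 − 4.30×0.0536) = 226.01/7.8795 = 28.683 atm
a n²/V² = (6.38)(4.30)²/(8.11)² = 1.7936 atm
P = 28.683 − 1.7936 = 26.89 atm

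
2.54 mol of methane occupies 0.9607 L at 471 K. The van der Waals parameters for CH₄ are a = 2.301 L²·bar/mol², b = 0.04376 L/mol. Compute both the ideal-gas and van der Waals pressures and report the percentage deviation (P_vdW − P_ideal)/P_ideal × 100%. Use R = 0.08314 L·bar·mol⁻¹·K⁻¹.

-2.45 %

Ideal: P_ideal = nRT/V = (2.54)(0.08314)(471)/0.9607 = 103.533 bar
vdW: P = nRT/(V − nb) − a n²/V² = 99.4637/0.849550 − 14.8451/0.922944 = 117.078 − 16.0845 = 100.994 bar
% deviation = (100.994 − 103.533)/103.533 × 100% = -2.45%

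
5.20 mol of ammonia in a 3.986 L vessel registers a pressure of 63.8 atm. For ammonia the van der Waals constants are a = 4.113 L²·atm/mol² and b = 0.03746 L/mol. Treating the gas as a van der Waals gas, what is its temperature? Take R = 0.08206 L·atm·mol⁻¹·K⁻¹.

T ≈ 629.0 K

T = (P + a n²/V²)(V − nb)/(nR)
P + a n²/V² = 63.8 + (4.113)(5.20)²/(3.986)² = 70.800 atm
V − nb = 3.986 − (5.20)(0.03746) = 3.7912 L
T = (70.800)(3.7912)/((5.20)(0.08206)) = 629.0 K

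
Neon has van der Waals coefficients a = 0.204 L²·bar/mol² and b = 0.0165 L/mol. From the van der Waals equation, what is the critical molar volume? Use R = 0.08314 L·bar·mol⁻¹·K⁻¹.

V_m,c ≈ 0.04950 L/mol

For a van der Waals gas, V_m,c = 3b.
V_m,c = 3×0.0165 = 0.04950 L/mol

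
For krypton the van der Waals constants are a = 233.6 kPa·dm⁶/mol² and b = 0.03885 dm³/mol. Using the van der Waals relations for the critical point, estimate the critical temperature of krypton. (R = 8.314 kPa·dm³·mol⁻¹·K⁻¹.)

T_c ≈ 214.3 K

For a van der Waals gas, T_c = 8a/(27Rb).
T_c = 8×233.6/(27×8.314×0.03885) = 1868.8/8.7210 = 214.3 K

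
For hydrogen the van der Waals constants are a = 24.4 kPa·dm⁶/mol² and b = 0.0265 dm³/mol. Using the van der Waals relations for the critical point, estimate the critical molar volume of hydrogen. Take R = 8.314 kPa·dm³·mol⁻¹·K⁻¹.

For a van der Waals gas, V_m,c = 3b.
V_m,c = 3×0.0265 = 0.07950 dm³/mol

V_m,c ≈ 0.07950 dm³/mol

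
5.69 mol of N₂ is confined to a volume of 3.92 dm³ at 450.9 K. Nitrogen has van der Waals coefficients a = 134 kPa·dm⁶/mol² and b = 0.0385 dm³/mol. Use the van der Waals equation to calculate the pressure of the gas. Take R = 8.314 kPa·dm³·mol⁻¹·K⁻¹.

P = nRT/(V − nb) − a n²/V²
nRT/(V − nb) = (5.69)(8.314)(450.9)/(3.92 − 5.69×0.0385) = 21331/3.7009 = 5763.7 kPa
a n²/V² = (134)(5.69)²/(3.92)² = 282.33 kPa
P = 5763.7 − 282.33 = 5481 kPa

P ≈ 5481 kPa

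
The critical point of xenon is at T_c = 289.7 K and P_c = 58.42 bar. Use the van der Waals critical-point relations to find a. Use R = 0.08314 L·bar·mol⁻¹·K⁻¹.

From T_c = 8a/(27Rb) and P_c = a/(27b²): a = 27 R² T_c²/(64 P_c).
a = 27×(0.08314)²×(289.7)²/(64×58.42) = 15663/3738.9 = 4.189 L²·bar/mol²

a ≈ 4.189 L²·bar/mol²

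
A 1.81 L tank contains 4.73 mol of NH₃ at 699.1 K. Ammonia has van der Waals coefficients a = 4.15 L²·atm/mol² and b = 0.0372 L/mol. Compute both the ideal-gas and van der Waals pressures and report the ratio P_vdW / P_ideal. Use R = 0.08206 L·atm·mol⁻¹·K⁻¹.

Ideal: P_ideal = nRT/V = (4.73)(0.08206)(699.1)/1.81 = 149.918 atm
vdW: P = nRT/(V − nb) − a n²/V² = 271.351/1.63404 − 92.8475/3.27610 = 166.061 − 28.3409 = 137.720 atm
Ratio = 137.720/149.918 = 0.9186

P_vdW / P_ideal ≈ 0.9186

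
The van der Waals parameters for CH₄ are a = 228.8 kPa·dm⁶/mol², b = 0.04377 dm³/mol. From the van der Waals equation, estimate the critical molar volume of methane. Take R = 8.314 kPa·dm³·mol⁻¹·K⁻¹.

V_m,c ≈ 0.1313 dm³/mol

For a van der Waals gas, V_m,c = 3b.
V_m,c = 3×0.04377 = 0.1313 dm³/mol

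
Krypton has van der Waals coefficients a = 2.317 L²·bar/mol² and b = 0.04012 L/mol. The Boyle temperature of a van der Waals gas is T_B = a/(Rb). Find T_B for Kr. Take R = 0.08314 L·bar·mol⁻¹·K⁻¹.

T_B ≈ 694.6 K

For a van der Waals gas the second virial coefficient B₂ = b − a/(RT) vanishes at T_B = a/(Rb).
T_B = 2.317/(0.08314×0.04012) = 2.317/0.0033356 = 694.6 K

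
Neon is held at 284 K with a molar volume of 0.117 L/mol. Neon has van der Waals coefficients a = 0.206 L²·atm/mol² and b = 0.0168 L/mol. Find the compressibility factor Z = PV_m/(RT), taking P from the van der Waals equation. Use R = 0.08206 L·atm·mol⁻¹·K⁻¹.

P = RT/(V_m − b) − a/V_m² = (0.08206)(284)/(0.117 − 0.0168) − 0.206/(0.117)²
  = 23.305/0.10020 − 15.049 = 232.58 − 15.049 = 217.53 atm
Z = PV_m/(RT) = (217.53)(0.117)/((0.08206)(284)) = 25.451/23.305 = 1.092

Z ≈ 1.092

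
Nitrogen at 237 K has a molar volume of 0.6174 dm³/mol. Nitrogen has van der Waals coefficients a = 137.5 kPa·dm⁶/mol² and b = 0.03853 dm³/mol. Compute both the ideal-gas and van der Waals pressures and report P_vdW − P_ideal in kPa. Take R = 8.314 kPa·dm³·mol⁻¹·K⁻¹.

Ideal: P_ideal = RT/V_m = (8.314)(237)/0.6174 = 3191.48 kPa
vdW: P = RT/(V_m − b) − a/V_m² = 1970.42/0.578870 − 137.5/0.381183 = 3403.91 − 360.719 = 3043.19 kPa
ΔP = 3043.19 − 3191.48 = -148.3 kPa

ΔP ≈ -148.3 kPa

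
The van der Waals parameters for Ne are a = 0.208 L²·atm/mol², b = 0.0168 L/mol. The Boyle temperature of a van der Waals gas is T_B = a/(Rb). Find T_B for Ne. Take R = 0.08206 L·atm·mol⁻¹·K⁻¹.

T_B ≈ 150.9 K

For a van der Waals gas the second virial coefficient B₂ = b − a/(RT) vanishes at T_B = a/(Rb).
T_B = 0.208/(0.08206×0.0168) = 0.208/0.0013786 = 150.9 K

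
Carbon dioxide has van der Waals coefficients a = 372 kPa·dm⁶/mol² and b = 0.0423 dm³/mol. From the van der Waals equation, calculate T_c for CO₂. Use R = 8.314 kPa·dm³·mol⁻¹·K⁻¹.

T_c ≈ 313.4 K

For a van der Waals gas, T_c = 8a/(27Rb).
T_c = 8×372/(27×8.314×0.0423) = 2976.0/9.4954 = 313.4 K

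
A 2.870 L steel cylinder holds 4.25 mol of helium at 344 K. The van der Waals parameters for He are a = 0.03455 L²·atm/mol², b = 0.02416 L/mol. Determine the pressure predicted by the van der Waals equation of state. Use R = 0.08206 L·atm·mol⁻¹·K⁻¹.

P ≈ 43.28 atm

P = nRT/(V − nb) − a n²/V²
nRT/(V − nb) = (4.25)(0.08206)(344)/(2.870 − 4.25×0.02416) = 119.97/2.7673 = 43.353 atm
a n²/V² = (0.03455)(4.25)²/(2.870)² = 0.075764 atm
P = 43.353 − 0.075764 = 43.28 atm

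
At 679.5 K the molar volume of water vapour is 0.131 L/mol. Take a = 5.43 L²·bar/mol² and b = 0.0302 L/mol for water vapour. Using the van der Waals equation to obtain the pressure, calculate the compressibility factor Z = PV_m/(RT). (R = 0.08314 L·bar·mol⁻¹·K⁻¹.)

P = RT/(V_m − b) − a/V_m² = (0.08314)(679.5)/(0.131 − 0.0302) − 5.43/(0.131)²
  = 56.494/0.10080 − 316.42 = 560.46 − 316.42 = 244.04 bar
Z = PV_m/(RT) = (244.04)(0.131)/((0.08314)(679.5)) = 31.969/56.494 = 0.5659

Z ≈ 0.5659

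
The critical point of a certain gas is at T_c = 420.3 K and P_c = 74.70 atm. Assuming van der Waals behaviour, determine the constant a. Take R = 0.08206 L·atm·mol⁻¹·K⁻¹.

a ≈ 6.718 L²·atm/mol²

From T_c = 8a/(27Rb) and P_c = a/(27b²): a = 27 R² T_c²/(64 P_c).
a = 27×(0.08206)²×(420.3)²/(64×74.70) = 32118/4780.8 = 6.718 L²·atm/mol²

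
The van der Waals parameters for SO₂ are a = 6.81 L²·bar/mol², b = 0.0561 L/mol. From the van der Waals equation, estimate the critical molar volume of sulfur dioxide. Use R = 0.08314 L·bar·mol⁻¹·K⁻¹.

V_m,c ≈ 0.1683 L/mol

For a van der Waals gas, V_m,c = 3b.
V_m,c = 3×0.0561 = 0.1683 L/mol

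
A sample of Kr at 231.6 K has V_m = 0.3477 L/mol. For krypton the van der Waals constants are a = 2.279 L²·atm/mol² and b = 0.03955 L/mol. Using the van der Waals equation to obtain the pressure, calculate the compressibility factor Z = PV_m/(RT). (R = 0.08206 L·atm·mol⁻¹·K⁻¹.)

Z ≈ 0.7835

P = RT/(V_m − b) − a/V_m² = (0.08206)(231.6)/(0.3477 − 0.03955) − 2.279/(0.3477)²
  = 19.005/0.30815 − 18.851 = 61.675 − 18.851 = 42.824 atm
Z = PV_m/(RT) = (42.824)(0.3477)/((0.08206)(231.6)) = 14.890/19.005 = 0.7835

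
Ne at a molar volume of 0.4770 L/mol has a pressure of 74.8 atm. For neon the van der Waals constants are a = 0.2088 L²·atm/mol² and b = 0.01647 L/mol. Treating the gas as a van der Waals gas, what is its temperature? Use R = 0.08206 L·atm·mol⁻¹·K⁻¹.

T ≈ 424.9 K

T = (P + a/V_m²)(V_m − b)/R
P + a/V_m² = 74.8 + 0.2088/(0.4770)² = 75.718 atm
V_m − b = 0.4770 − 0.01647 = 0.46053 L/mol
T = (75.718)(0.46053)/0.08206 = 424.9 K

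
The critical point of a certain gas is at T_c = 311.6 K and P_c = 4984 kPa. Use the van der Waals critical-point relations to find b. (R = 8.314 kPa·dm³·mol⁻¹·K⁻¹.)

From T_c = 8a/(27Rb) and P_c = a/(27b²): b = R T_c/(8 P_c).
b = (8.314)(311.6)/(8×4984) = 2590.6/39872 = 0.06497 dm³/mol

b ≈ 0.06497 dm³/mol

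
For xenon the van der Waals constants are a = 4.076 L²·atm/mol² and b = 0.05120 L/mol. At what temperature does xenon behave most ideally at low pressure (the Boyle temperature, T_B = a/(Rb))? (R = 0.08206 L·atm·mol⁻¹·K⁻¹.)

T_B ≈ 970.1 K

For a van der Waals gas the second virial coefficient B₂ = b − a/(RT) vanishes at T_B = a/(Rb).
T_B = 4.076/(0.08206×0.05120) = 4.076/0.0042015 = 970.1 K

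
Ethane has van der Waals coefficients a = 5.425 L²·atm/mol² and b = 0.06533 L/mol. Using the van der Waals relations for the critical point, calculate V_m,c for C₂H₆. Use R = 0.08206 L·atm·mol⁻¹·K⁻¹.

V_m,c ≈ 0.1960 L/mol

For a van der Waals gas, V_m,c = 3b.
V_m,c = 3×0.06533 = 0.1960 L/mol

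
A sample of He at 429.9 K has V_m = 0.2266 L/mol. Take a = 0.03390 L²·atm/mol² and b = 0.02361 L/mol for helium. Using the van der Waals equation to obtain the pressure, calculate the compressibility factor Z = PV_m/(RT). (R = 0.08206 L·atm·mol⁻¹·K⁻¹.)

P = RT/(V_m − b) − a/V_m² = (0.08206)(429.9)/(0.2266 − 0.02361) − 0.03390/(0.2266)²
  = 35.278/0.20299 − 0.66021 = 173.79 − 0.66021 = 173.13 atm
Z = PV_m/(RT) = (173.13)(0.2266)/((0.08206)(429.9)) = 39.231/35.278 = 1.112

Z ≈ 1.112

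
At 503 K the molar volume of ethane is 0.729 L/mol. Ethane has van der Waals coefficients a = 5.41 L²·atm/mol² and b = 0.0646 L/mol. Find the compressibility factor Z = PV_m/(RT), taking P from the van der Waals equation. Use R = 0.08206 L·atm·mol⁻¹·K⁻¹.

P = RT/(V_m − b) − a/V_m² = (0.08206)(503)/(0.729 − 0.0646) − 5.41/(0.729)²
  = 41.276/0.66440 − 10.180 = 62.125 − 10.180 = 51.945 atm
Z = PV_m/(RT) = (51.945)(0.729)/((0.08206)(503)) = 37.868/41.276 = 0.9174

Z ≈ 0.9174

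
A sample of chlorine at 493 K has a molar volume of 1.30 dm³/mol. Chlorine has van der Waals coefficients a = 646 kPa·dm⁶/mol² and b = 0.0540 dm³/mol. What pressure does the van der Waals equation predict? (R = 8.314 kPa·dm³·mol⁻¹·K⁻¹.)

P ≈ 2907 kPa

P = RT/(V_m − b) − a/V_m²
RT/(V_m − b) = (8.314)(493)/(1.30 − 0.0540) = 4098.8/1.2460 = 3289.6 kPa
a/V_m² = 646/(1.30)² = 382.25 kPa
P = 3289.6 − 382.25 = 2907 kPa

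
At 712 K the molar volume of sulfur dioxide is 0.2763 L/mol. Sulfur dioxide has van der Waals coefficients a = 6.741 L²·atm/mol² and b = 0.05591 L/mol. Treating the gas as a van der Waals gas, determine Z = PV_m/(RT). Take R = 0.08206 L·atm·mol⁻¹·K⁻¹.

Z ≈ 0.8361

P = RT/(V_m − b) − a/V_m² = (0.08206)(712)/(0.2763 − 0.05591) − 6.741/(0.2763)²
  = 58.427/0.22039 − 88.300 = 265.11 − 88.300 = 176.81 atm
Z = PV_m/(RT) = (176.81)(0.2763)/((0.08206)(712)) = 48.853/58.427 = 0.8361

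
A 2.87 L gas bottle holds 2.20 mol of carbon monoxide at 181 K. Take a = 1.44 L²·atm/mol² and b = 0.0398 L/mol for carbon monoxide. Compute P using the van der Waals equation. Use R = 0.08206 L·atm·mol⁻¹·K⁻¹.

P ≈ 10.90 atm

P = nRT/(V − nb) − a n²/V²
nRT/(V − nb) = (2.20)(0.08206)(181)/(2.87 − 2.20×0.0398) = 32.676/2.7824 = 11.744 atm
a n²/V² = (1.44)(2.20)²/(2.87)² = 0.84614 atm
P = 11.744 − 0.84614 = 10.90 atm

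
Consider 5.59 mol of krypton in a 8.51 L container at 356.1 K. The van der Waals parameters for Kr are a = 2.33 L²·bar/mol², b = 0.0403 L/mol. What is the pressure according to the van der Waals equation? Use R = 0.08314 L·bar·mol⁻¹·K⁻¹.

P ≈ 18.97 bar

P = nRT/(V − nb) − a n²/V²
nRT/(V − nb) = (5.59)(0.08314)(356.1)/(8.51 − 5.59×0.0403) = 165.50/8.2847 = 19.977 bar
a n²/V² = (2.33)(5.59)²/(8.51)² = 1.0054 bar
P = 19.977 − 1.0054 = 18.97 bar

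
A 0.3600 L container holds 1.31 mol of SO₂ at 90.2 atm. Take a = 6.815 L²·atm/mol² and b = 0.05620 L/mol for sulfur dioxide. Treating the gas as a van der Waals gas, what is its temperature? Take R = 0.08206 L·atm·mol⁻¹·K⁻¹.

T ≈ 480.7 K

T = (P + a n²/V²)(V − nb)/(nR)
P + a n²/V² = 90.2 + (6.815)(1.31)²/(0.3600)² = 180.44 atm
V − nb = 0.3600 − (1.31)(0.05620) = 0.28638 L
T = (180.44)(0.28638)/((1.31)(0.08206)) = 480.7 K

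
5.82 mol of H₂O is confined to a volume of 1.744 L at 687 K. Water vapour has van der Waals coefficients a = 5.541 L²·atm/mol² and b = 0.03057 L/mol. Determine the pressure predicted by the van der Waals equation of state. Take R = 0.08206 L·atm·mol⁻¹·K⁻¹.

P = nRT/(V − nb) − a n²/V²
nRT/(V − nb) = (5.82)(0.08206)(687)/(1.744 − 5.82×0.03057) = 328.10/1.5661 = 209.50 atm
a n²/V² = (5.541)(5.82)²/(1.744)² = 61.708 atm
P = 209.50 − 61.708 = 147.8 atm

P ≈ 147.8 atm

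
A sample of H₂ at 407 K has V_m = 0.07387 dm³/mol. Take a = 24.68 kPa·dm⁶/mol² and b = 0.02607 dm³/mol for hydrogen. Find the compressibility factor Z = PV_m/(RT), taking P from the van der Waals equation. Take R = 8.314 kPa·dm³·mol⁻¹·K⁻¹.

P = RT/(V_m − b) − a/V_m² = (8.314)(407)/(0.07387 − 0.02607) − 24.68/(0.07387)²
  = 3383.8/0.047800 − 4522.8 = 70791 − 4522.8 = 66268 kPa
Z = PV_m/(RT) = (66268)(0.07387)/((8.314)(407)) = 4895.2/3383.8 = 1.447

Z ≈ 1.447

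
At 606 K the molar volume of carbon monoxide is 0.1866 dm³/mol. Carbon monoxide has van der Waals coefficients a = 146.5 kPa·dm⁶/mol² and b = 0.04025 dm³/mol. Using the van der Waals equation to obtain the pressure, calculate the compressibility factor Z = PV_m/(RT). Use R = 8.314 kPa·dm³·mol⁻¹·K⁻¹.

Z ≈ 1.119

P = RT/(V_m − b) − a/V_m² = (8.314)(606)/(0.1866 − 0.04025) − 146.5/(0.1866)²
  = 5038.3/0.14635 − 4207.4 = 34426 − 4207.4 = 30219 kPa
Z = PV_m/(RT) = (30219)(0.1866)/((8.314)(606)) = 5638.9/5038.3 = 1.119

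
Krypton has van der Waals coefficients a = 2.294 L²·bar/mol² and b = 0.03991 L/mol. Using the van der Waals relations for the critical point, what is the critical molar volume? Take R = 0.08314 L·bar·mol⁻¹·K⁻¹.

For a van der Waals gas, V_m,c = 3b.
V_m,c = 3×0.03991 = 0.1197 L/mol

V_m,c ≈ 0.1197 L/mol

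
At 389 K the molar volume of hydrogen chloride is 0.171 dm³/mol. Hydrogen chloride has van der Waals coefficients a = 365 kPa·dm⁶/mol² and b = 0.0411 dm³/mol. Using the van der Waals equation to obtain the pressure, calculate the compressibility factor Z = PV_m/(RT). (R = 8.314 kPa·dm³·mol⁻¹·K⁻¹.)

P = RT/(V_m − b) − a/V_m² = (8.314)(389)/(0.171 − 0.0411) − 365/(0.171)²
  = 3234.1/0.12990 − 12482 = 24897 − 12482 = 12415 kPa
Z = PV_m/(RT) = (12415)(0.171)/((8.314)(389)) = 2123.0/3234.1 = 0.6564

Z ≈ 0.6564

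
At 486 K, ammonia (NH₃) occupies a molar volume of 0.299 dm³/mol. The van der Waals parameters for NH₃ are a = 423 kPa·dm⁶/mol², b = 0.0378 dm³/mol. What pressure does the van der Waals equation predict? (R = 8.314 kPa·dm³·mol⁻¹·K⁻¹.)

P ≈ 10738 kPa

P = RT/(V_m − b) − a/V_m²
RT/(V_m − b) = (8.314)(486)/(0.299 − 0.0378) = 4040.6/0.26120 = 15469 kPa
a/V_m² = 423/(0.299)² = 4731.5 kPa
P = 15469 − 4731.5 = 10738 kPa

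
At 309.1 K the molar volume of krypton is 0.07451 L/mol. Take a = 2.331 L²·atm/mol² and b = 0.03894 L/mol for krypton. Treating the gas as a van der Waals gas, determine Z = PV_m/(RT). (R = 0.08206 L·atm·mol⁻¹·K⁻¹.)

Z ≈ 0.8614

P = RT/(V_m − b) − a/V_m² = (0.08206)(309.1)/(0.07451 − 0.03894) − 2.331/(0.07451)²
  = 25.365/0.035570 − 419.87 = 713.10 − 419.87 = 293.23 atm
Z = PV_m/(RT) = (293.23)(0.07451)/((0.08206)(309.1)) = 21.849/25.365 = 0.8614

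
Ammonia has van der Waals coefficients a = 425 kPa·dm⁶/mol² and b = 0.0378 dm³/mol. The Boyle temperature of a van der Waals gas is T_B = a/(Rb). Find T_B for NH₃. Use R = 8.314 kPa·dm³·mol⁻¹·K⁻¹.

T_B ≈ 1352 K

For a van der Waals gas the second virial coefficient B₂ = b − a/(RT) vanishes at T_B = a/(Rb).
T_B = 425/(8.314×0.0378) = 425/0.31427 = 1352 K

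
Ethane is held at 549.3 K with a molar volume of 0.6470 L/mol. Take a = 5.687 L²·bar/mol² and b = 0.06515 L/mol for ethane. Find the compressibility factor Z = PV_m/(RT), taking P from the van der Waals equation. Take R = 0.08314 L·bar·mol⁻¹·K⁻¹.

P = RT/(V_m − b) − a/V_m² = (0.08314)(549.3)/(0.6470 − 0.06515) − 5.687/(0.6470)²
  = 45.669/0.58185 − 13.585 = 78.489 − 13.585 = 64.904 bar
Z = PV_m/(RT) = (64.904)(0.6470)/((0.08314)(549.3)) = 41.993/45.669 = 0.9195

Z ≈ 0.9195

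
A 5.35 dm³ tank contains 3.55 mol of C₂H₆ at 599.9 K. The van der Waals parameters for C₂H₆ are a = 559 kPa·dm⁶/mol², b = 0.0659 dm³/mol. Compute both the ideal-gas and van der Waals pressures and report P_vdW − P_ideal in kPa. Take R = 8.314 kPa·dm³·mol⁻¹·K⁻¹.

ΔP ≈ -94.8 kPa

Ideal: P_ideal = nRT/V = (3.55)(8.314)(599.9)/5.35 = 3309.51 kPa
vdW: P = nRT/(V − nb) − a n²/V² = 17705.9/5.11606 − 7044.80/28.6225 = 3460.85 − 246.128 = 3214.72 kPa
ΔP = 3214.72 − 3309.51 = -94.8 kPa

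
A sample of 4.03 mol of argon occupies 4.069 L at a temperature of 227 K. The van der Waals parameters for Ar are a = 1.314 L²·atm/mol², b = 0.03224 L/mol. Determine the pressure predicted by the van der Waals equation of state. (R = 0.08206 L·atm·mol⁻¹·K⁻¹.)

P ≈ 17.77 atm

P = nRT/(V − nb) − a n²/V²
nRT/(V − nb) = (4.03)(0.08206)(227)/(4.069 − 4.03×0.03224) = 75.069/3.9391 = 19.057 atm
a n²/V² = (1.314)(4.03)²/(4.069)² = 1.2889 atm
P = 19.057 − 1.2889 = 17.77 atm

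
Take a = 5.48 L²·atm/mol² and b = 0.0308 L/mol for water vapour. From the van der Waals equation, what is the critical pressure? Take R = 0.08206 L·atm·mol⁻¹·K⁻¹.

P_c ≈ 214.0 atm

For a van der Waals gas, P_c = a/(27b²).
P_c = 5.48/(27×(0.0308)²) = 5.48/0.025613 = 214.0 atm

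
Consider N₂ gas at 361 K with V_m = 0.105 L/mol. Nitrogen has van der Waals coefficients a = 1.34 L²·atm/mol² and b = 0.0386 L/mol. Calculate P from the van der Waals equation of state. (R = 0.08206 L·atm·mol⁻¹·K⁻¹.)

P ≈ 324.6 atm

P = RT/(V_m − b) − a/V_m²
RT/(V_m − b) = (0.08206)(361)/(0.105 − 0.0386) = 29.624/0.066400 = 446.14 atm
a/V_m² = 1.34/(0.105)² = 121.54 atm
P = 446.14 − 121.54 = 324.6 atm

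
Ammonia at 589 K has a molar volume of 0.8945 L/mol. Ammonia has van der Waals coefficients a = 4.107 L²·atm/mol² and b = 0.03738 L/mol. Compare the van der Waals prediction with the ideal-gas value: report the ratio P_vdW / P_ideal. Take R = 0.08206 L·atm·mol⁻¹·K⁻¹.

P_vdW / P_ideal ≈ 0.9486

Ideal: P_ideal = RT/V_m = (0.08206)(589)/0.8945 = 54.0339 atm
vdW: P = RT/(V_m − b) − a/V_m² = 48.3333/0.857120 − 4.107/0.800130 = 56.3904 − 5.13292 = 51.2575 atm
Ratio = 51.2575/54.0339 = 0.9486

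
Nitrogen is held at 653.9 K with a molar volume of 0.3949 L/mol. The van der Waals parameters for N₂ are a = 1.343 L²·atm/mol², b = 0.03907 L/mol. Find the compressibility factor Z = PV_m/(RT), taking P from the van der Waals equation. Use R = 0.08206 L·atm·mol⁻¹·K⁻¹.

Z ≈ 1.046

P = RT/(V_m − b) − a/V_m² = (0.08206)(653.9)/(0.3949 − 0.03907) − 1.343/(0.3949)²
  = 53.659/0.35583 − 8.6120 = 150.80 − 8.6120 = 142.19 atm
Z = PV_m/(RT) = (142.19)(0.3949)/((0.08206)(653.9)) = 56.151/53.659 = 1.046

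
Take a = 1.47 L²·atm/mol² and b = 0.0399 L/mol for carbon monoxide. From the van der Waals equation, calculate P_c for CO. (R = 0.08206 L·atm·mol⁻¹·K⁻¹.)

For a van der Waals gas, P_c = a/(27b²).
P_c = 1.47/(27×(0.0399)²) = 1.47/0.042984 = 34.20 atm

P_c ≈ 34.20 atm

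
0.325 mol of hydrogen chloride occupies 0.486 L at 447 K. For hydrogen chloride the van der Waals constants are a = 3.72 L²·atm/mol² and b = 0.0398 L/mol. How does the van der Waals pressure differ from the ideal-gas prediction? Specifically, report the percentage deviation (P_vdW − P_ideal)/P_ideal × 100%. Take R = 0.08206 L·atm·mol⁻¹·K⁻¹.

Ideal: P_ideal = nRT/V = (0.325)(0.08206)(447)/0.486 = 24.5294 atm
vdW: P = nRT/(V − nb) − a n²/V² = 11.9213/0.473065 − 0.392925/0.236196 = 25.2001 − 1.66355 = 23.5366 atm
% deviation = (23.5366 − 24.5294)/24.5294 × 100% = -4.05%

-4.05 %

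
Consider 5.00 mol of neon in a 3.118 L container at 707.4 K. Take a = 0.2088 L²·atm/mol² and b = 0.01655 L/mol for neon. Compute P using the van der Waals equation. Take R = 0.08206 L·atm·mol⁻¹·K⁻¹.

P = nRT/(V − nb) − a n²/V²
nRT/(V − nb) = (5.00)(0.08206)(707.4)/(3.118 − 5.00×0.01655) = 290.25/3.0353 = 95.625 atm
a n²/V² = (0.2088)(5.00)²/(3.118)² = 0.53693 atm
P = 95.625 − 0.53693 = 95.09 atm

P ≈ 95.09 atm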